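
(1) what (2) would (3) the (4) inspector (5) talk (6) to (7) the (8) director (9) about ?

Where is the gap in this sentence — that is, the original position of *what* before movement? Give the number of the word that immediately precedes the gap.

9

Underlying clause: The inspector would talk to the director about what.
The filler 'what' is interpreted as the object of the preposition 'about'. It moves to the left edge, and the trace sits right after 'about':
What would the inspector talk to the director about ___?
'about' is word 9.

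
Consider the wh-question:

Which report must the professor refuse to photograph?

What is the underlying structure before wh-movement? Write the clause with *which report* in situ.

The filler 'which report' is interpreted as the direct object of 'photograph'. Fronting leaves a gap immediately after 'photograph':
Which report must the professor refuse to photograph ___?

The professor must refuse to photograph which report.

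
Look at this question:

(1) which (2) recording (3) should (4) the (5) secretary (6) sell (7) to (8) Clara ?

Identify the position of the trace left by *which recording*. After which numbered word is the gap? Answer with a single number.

6

In situ: The secretary should sell which recording to Clara.
'which recording' functions as the direct object of 'sell'. Fronting leaves a gap immediately after 'sell':
Which recording should the secretary sell ___ to Clara?
'sell' is word 6.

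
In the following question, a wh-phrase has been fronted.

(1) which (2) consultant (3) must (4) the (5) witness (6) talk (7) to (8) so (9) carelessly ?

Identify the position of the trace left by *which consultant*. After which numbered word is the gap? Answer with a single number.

Before movement: The witness must talk to which consultant so carelessly.
'which consultant' is the object of the preposition 'to'. Wh-movement fronts it, leaving a gap right after 'to':
Which consultant must the witness talk to ___ so carelessly?
'to' is word 7.

7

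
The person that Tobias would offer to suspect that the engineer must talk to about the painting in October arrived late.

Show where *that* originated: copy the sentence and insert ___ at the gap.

'that' functions as the object of the preposition 'to'. The gap is right after 'to'.

The person that Tobias would offer to suspect that the engineer must talk to ___ about the painting in October arrived late.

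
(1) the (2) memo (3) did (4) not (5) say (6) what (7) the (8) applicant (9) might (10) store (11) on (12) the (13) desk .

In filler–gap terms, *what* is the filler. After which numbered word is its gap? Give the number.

Pre-movement form: The applicant might store what on the desk.
'what' functions as the direct object of 'store'. Fronting leaves a gap immediately after 'store':
The memo did not say what the applicant might store ___ on the desk.
'store' is word 10.

10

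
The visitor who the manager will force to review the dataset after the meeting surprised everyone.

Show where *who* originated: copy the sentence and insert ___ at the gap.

The visitor who the manager will force ___ to review the dataset after the meeting surprised everyone.

'who' is the direct object of 'force'. The gap is right after 'force'.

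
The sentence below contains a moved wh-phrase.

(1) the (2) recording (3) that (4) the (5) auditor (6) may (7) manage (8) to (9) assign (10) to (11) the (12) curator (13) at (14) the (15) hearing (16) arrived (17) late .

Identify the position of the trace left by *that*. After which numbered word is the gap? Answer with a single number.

9

'that' is the direct object of 'assign'. Wh-movement fronts it, leaving a gap right after 'assign':
The recording that the auditor may manage to assign ___ to the curator at the hearing arrived late.
'assign' is word 9.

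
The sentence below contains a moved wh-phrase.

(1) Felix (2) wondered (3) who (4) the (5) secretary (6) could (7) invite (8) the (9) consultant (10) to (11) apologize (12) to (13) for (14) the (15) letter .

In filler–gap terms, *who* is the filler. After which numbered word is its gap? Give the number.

12

Before movement: The secretary could invite the consultant to apologize to who for the letter.
'who' is the object of the preposition 'to'. Wh-movement fronts it, leaving a gap right after 'to':
Felix wondered who the secretary could invite the consultant to apologize to ___ for the letter.
'to' is word 12.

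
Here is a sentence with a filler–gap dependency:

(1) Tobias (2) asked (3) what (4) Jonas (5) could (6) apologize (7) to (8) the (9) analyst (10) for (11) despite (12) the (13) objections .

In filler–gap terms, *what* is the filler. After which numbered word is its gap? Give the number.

10

Pre-movement form: Jonas could apologize to the analyst for what despite the objections.
'what' functions as the object of the preposition 'for'. Fronting leaves a gap immediately after 'for':
Tobias asked what Jonas could apologize to the analyst for ___ despite the objections.
'for' is word 10.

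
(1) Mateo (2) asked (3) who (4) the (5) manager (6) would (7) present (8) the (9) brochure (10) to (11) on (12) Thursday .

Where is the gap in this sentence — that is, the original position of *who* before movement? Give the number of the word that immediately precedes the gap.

Underlying clause: The manager would present the brochure to who on Thursday.
'who' functions as the object of the preposition 'to' (recipient of 'present'). Fronting leaves a gap immediately after 'to':
Mateo asked who the manager would present the brochure to ___ on Thursday.
'to' is word 10.

10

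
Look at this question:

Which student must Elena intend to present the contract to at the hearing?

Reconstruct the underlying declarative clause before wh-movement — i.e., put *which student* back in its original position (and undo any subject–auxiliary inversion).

Elena must intend to present the contract to which student at the hearing.

The filler 'which student' is interpreted as the object of the preposition 'to' (recipient of 'present'). Fronting leaves a gap immediately after 'to':
Which student must Elena intend to present the contract to ___ at the hearing?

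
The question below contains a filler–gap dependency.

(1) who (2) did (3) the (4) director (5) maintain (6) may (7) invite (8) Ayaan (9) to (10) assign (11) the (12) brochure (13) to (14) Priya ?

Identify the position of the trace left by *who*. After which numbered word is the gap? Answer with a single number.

Underlying clause: The director did maintain who may invite Ayaan to assign the brochure to Priya.
'who' is the subject of the clause embedded under 'maintain'. Wh-movement fronts it, leaving a gap right after 'maintain':
Who did the director maintain ___ may invite Ayaan to assign the brochure to Priya?
'maintain' is word 5.

5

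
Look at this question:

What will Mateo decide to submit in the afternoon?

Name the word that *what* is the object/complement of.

Pre-movement form: Mateo will decide to submit what in the afternoon.
The filler 'what' is interpreted as the direct object of 'submit'. It moves to the left edge, and the trace sits right after 'submit':
What will Mateo decide to submit ___ in the afternoon?

submit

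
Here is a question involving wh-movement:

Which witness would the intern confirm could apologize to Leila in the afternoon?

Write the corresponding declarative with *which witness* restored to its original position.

The intern would confirm which witness could apologize to Leila in the afternoon.

The filler 'which witness' is interpreted as the subject of the clause embedded under 'confirm'. It moves to the left edge, and the trace sits right after 'confirm':
Which witness would the intern confirm ___ could apologize to Leila in the afternoon?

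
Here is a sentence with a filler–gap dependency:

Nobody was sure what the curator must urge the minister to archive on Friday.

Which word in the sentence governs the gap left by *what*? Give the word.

archive

In situ: The curator must urge the minister to archive what on Friday.
'what' is the direct object of 'archive'. Fronting leaves a gap immediately after 'archive':
Nobody was sure what the curator must urge the minister to archive ___ on Friday.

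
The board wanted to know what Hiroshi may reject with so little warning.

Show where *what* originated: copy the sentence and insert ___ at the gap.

In situ: Hiroshi may reject what with so little warning.
'what' functions as the direct object of 'reject'. The gap is right after 'reject'.

The board wanted to know what Hiroshi may reject ___ with so little warning.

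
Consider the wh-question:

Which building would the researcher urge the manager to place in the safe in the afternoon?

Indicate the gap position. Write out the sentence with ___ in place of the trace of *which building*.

Underlying clause: The researcher would urge the manager to place which building in the safe in the afternoon.
'which building' functions as the direct object of 'place'. The gap is right after 'place'.

Which building would the researcher urge the manager to place ___ in the safe in the afternoon?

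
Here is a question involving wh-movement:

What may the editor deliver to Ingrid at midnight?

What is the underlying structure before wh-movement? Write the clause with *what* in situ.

The editor may deliver what to Ingrid at midnight.

'what' functions as the direct object of 'deliver'. It moves to the left edge, and the trace sits right after 'deliver':
What may the editor deliver ___ to Ingrid at midnight?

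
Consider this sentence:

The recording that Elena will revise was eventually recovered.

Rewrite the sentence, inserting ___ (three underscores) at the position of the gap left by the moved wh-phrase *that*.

The filler 'that' is interpreted as the direct object of 'revise'. The gap is right after 'revise'.

The recording that Elena will revise ___ was eventually recovered.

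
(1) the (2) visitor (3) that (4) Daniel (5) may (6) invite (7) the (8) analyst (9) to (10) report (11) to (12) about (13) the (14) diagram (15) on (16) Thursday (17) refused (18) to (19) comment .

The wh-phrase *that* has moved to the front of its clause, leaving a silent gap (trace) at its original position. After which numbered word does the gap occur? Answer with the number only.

'that' is the object of the preposition 'to'. It moves to the left edge, and the trace sits right after 'to':
The visitor that Daniel may invite the analyst to report to ___ about the diagram on Thursday refused to comment.
'to' is word 11.

11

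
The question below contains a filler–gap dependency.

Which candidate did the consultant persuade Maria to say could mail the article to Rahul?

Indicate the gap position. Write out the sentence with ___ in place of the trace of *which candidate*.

In situ: The consultant did persuade Maria to say which candidate could mail the article to Rahul.
'which candidate' is the subject of the clause embedded under 'say'. The gap is right after 'say'.

Which candidate did the consultant persuade Maria to say ___ could mail the article to Rahul?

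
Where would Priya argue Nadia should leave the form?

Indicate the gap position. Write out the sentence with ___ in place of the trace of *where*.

Where would Priya argue Nadia should leave the form ___?

Pre-movement form: Priya would argue Nadia should leave the form where.
The filler 'where' is interpreted as the locative complement of 'leave'. The gap is right after 'form'.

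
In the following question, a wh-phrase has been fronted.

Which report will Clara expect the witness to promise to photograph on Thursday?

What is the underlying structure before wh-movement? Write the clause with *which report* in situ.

'which report' is the direct object of 'photograph'. Fronting leaves a gap immediately after 'photograph':
Which report will Clara expect the witness to promise to photograph ___ on Thursday?

Clara will expect the witness to promise to photograph which report on Thursday.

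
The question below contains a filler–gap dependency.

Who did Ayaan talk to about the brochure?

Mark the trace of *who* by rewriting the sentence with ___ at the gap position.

Who did Ayaan talk to ___ about the brochure?

In situ: Ayaan did talk to who about the brochure.
'who' is the object of the preposition 'to'. The gap is right after 'to'.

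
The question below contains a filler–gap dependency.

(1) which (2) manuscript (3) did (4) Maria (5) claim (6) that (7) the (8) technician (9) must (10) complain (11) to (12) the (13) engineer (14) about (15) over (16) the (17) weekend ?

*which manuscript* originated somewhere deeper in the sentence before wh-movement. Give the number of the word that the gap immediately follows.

Pre-movement form: Maria did claim that the technician must complain to the engineer about which manuscript over the weekend.
The filler 'which manuscript' is interpreted as the object of the preposition 'about'. Wh-movement fronts it, leaving a gap right after 'about':
Which manuscript did Maria claim that the technician must complain to the engineer about ___ over the weekend?
'about' is word 14.

14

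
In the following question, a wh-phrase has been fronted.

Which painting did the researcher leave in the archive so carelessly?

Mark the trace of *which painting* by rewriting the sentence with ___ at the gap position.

Which painting did the researcher leave ___ in the archive so carelessly?

Underlying clause: The researcher did leave which painting in the archive so carelessly.
The filler 'which painting' is interpreted as the direct object of 'leave'. The gap is right after 'leave'.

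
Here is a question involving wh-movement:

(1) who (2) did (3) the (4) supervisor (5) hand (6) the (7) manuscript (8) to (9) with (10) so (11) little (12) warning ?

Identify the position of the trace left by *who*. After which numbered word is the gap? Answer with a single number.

In situ: The supervisor did hand the manuscript to who with so little warning.
The filler 'who' is interpreted as the object of the preposition 'to' (recipient of 'hand'). It moves to the left edge, and the trace sits right after 'to':
Who did the supervisor hand the manuscript to ___ with so little warning?
'to' is word 8.

8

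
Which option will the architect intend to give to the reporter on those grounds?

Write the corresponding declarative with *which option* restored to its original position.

The architect will intend to give which option to the reporter on those grounds.

'which option' functions as the direct object of 'give'. It moves to the left edge, and the trace sits right after 'give':
Which option will the architect intend to give ___ to the reporter on those grounds?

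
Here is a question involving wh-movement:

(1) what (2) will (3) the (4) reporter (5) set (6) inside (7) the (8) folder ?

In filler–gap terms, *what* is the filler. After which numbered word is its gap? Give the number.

5

In situ: The reporter will set what inside the folder.
'what' is the direct object of 'set'. It moves to the left edge, and the trace sits right after 'set':
What will the reporter set ___ inside the folder?
'set' is word 5.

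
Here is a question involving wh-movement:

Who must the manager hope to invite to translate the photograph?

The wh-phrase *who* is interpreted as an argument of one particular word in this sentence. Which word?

Underlying clause: The manager must hope to invite who to translate the photograph.
'who' is the direct object of 'invite'. Wh-movement fronts it, leaving a gap right after 'invite':
Who must the manager hope to invite ___ to translate the photograph?

invite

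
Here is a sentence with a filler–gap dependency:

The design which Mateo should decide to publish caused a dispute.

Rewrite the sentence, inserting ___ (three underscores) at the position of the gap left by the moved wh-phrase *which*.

The filler 'which' is interpreted as the direct object of 'publish'. The gap is right after 'publish'.

The design which Mateo should decide to publish ___ caused a dispute.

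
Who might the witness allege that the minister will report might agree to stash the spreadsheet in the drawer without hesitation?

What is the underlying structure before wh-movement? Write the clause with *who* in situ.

The filler 'who' is interpreted as the subject of the clause embedded under 'report'. Fronting leaves a gap immediately after 'report':
Who might the witness allege that the minister will report ___ might agree to stash the spreadsheet in the drawer without hesitation?

The witness might allege that the minister will report who might agree to stash the spreadsheet in the drawer without hesitation.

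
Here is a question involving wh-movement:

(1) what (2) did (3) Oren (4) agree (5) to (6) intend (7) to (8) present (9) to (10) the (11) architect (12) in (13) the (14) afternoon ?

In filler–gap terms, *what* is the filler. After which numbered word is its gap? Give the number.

In situ: Oren did agree to intend to present what to the architect in the afternoon.
The filler 'what' is interpreted as the direct object of 'present'. It moves to the left edge, and the trace sits right after 'present':
What did Oren agree to intend to present ___ to the architect in the afternoon?
'present' is word 8.

8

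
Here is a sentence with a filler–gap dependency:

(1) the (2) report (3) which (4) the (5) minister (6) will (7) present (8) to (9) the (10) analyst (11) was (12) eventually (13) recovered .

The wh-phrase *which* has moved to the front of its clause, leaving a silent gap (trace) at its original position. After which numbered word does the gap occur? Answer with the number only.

The filler 'which' is interpreted as the direct object of 'present'. Fronting leaves a gap immediately after 'present':
The report which the minister will present ___ to the analyst was eventually recovered.
'present' is word 7.

7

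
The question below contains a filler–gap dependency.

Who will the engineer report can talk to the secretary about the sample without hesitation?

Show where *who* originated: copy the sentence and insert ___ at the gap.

In situ: The engineer will report who can talk to the secretary about the sample without hesitation.
'who' functions as the subject of the clause embedded under 'report'. The gap is right after 'report'.

Who will the engineer report ___ can talk to the secretary about the sample without hesitation?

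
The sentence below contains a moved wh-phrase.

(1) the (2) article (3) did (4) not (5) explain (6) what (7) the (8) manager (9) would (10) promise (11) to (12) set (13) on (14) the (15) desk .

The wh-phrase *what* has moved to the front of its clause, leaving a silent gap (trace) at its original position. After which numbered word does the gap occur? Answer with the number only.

Pre-movement form: The manager would promise to set what on the desk.
The filler 'what' is interpreted as the direct object of 'set'. It moves to the left edge, and the trace sits right after 'set':
The article did not explain what the manager would promise to set ___ on the desk.
'set' is word 12.

12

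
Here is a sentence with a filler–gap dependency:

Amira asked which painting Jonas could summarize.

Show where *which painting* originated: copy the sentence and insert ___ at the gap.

Amira asked which painting Jonas could summarize ___.

Underlying clause: Jonas could summarize which painting.
The filler 'which painting' is interpreted as the direct object of 'summarize'. The gap is right after 'summarize'.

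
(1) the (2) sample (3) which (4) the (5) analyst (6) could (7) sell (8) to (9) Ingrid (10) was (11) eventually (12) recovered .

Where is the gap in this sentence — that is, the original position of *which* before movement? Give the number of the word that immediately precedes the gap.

7

'which' is the direct object of 'sell'. It moves to the left edge, and the trace sits right after 'sell':
The sample which the analyst could sell ___ to Ingrid was eventually recovered.
'sell' is word 7.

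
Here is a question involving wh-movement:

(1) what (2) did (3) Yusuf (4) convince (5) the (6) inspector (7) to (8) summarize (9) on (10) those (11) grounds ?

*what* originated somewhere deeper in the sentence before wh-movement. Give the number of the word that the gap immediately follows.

Before movement: Yusuf did convince the inspector to summarize what on those grounds.
'what' functions as the direct object of 'summarize'. It moves to the left edge, and the trace sits right after 'summarize':
What did Yusuf convince the inspector to summarize ___ on those grounds?
'summarize' is word 8.

8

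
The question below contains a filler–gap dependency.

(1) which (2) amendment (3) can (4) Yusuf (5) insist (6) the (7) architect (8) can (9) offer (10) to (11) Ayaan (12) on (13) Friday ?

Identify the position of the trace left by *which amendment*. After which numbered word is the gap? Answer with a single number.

9

In situ: Yusuf can insist the architect can offer which amendment to Ayaan on Friday.
The filler 'which amendment' is interpreted as the direct object of 'offer'. It moves to the left edge, and the trace sits right after 'offer':
Which amendment can Yusuf insist the architect can offer ___ to Ayaan on Friday?
'offer' is word 9.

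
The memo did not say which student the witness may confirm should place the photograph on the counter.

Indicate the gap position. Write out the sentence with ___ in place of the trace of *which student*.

Before movement: The witness may confirm which student should place the photograph on the counter.
The filler 'which student' is interpreted as the subject of the clause embedded under 'confirm'. The gap is right after 'confirm'.

The memo did not say which student the witness may confirm ___ should place the photograph on the counter.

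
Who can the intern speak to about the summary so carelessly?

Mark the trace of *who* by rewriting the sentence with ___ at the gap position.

Underlying clause: The intern can speak to who about the summary so carelessly.
'who' is the object of the preposition 'to'. The gap is right after 'to'.

Who can the intern speak to ___ about the summary so carelessly?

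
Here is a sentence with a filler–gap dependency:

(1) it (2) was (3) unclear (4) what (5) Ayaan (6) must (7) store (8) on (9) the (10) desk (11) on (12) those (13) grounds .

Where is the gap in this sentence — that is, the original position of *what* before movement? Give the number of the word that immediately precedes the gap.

Underlying clause: Ayaan must store what on the desk on those grounds.
'what' is the direct object of 'store'. It moves to the left edge, and the trace sits right after 'store':
It was unclear what Ayaan must store ___ on the desk on those grounds.
'store' is word 7.

7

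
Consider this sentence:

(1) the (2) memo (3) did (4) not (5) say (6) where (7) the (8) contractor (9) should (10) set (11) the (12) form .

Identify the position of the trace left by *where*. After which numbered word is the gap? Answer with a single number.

Before movement: The contractor should set the form where.
'where' functions as the locative complement of 'set'. It moves to the left edge, and the trace sits right after 'form':
The memo did not say where the contractor should set the form ___.
'form' is word 12.

12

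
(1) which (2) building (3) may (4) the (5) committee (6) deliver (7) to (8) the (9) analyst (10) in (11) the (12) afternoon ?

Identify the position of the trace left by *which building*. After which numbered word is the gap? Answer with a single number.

In situ: The committee may deliver which building to the analyst in the afternoon.
The filler 'which building' is interpreted as the direct object of 'deliver'. Fronting leaves a gap immediately after 'deliver':
Which building may the committee deliver ___ to the analyst in the afternoon?
'deliver' is word 6.

6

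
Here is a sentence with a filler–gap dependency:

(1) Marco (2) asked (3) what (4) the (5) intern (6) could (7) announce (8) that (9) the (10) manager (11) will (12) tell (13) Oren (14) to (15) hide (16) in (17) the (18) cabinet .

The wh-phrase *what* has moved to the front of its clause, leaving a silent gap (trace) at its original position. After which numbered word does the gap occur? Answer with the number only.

Before movement: The intern could announce that the manager will tell Oren to hide what in the cabinet.
'what' is the direct object of 'hide'. Wh-movement fronts it, leaving a gap right after 'hide':
Marco asked what the intern could announce that the manager will tell Oren to hide ___ in the cabinet.
'hide' is word 15.

15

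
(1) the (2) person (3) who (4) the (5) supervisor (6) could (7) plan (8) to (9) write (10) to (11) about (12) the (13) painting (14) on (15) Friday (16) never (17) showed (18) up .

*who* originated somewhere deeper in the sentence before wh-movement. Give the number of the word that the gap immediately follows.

10

'who' is the object of the preposition 'to'. Fronting leaves a gap immediately after 'to':
The person who the supervisor could plan to write to ___ about the painting on Friday never showed up.
'to' is word 10.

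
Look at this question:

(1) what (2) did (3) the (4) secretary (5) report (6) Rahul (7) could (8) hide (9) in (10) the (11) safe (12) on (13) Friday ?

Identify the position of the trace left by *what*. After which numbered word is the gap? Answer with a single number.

8

Before movement: The secretary did report Rahul could hide what in the safe on Friday.
'what' is the direct object of 'hide'. Fronting leaves a gap immediately after 'hide':
What did the secretary report Rahul could hide ___ in the safe on Friday?
'hide' is word 8.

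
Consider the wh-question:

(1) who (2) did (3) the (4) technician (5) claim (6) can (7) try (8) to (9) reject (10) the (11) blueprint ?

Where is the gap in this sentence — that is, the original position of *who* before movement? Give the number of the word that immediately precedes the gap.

Before movement: The technician did claim who can try to reject the blueprint.
'who' functions as the subject of the clause embedded under 'claim'. It moves to the left edge, and the trace sits right after 'claim':
Who did the technician claim ___ can try to reject the blueprint?
'claim' is word 5.

5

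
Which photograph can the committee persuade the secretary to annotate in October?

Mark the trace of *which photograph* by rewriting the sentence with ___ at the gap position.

In situ: The committee can persuade the secretary to annotate which photograph in October.
'which photograph' is the direct object of 'annotate'. The gap is right after 'annotate'.

Which photograph can the committee persuade the secretary to annotate ___ in October?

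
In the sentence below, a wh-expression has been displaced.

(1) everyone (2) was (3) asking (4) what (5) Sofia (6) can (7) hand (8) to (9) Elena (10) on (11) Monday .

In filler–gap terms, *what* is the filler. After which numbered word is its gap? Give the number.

Pre-movement form: Sofia can hand what to Elena on Monday.
'what' functions as the direct object of 'hand'. It moves to the left edge, and the trace sits right after 'hand':
Everyone was asking what Sofia can hand ___ to Elena on Monday.
'hand' is word 7.

7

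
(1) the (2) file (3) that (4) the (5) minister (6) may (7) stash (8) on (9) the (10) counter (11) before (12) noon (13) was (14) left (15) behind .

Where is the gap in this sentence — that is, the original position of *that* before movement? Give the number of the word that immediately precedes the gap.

7

'that' is the direct object of 'stash'. It moves to the left edge, and the trace sits right after 'stash':
The file that the minister may stash ___ on the counter before noon was left behind.
'stash' is word 7.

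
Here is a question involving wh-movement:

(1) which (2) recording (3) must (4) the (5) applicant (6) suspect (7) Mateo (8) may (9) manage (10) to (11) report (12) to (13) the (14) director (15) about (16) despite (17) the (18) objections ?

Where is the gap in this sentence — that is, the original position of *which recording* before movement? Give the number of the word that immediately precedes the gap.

In situ: The applicant must suspect Mateo may manage to report to the director about which recording despite the objections.
The filler 'which recording' is interpreted as the object of the preposition 'about'. Fronting leaves a gap immediately after 'about':
Which recording must the applicant suspect Mateo may manage to report to the director about ___ despite the objections?
'about' is word 15.

15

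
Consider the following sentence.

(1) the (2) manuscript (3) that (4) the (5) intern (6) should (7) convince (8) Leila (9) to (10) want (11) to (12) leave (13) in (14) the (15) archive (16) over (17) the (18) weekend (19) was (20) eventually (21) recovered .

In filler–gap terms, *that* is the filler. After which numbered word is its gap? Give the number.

'that' is the direct object of 'leave'. It moves to the left edge, and the trace sits right after 'leave':
The manuscript that the intern should convince Leila to want to leave ___ in the archive over the weekend was eventually recovered.
'leave' is word 12.

12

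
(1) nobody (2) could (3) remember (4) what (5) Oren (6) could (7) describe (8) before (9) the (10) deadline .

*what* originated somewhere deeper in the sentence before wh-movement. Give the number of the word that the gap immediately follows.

7

Before movement: Oren could describe what before the deadline.
'what' is the direct object of 'describe'. It moves to the left edge, and the trace sits right after 'describe':
Nobody could remember what Oren could describe ___ before the deadline.
'describe' is word 7.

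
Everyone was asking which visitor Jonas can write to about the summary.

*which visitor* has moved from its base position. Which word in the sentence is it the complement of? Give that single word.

Pre-movement form: Jonas can write to which visitor about the summary.
The filler 'which visitor' is interpreted as the object of the preposition 'to'. Wh-movement fronts it, leaving a gap right after 'to':
Everyone was asking which visitor Jonas can write to ___ about the summary.

to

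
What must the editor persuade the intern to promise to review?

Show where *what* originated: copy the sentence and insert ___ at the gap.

Pre-movement form: The editor must persuade the intern to promise to review what.
The filler 'what' is interpreted as the direct object of 'review'. The gap is right after 'review'.

What must the editor persuade the intern to promise to review ___?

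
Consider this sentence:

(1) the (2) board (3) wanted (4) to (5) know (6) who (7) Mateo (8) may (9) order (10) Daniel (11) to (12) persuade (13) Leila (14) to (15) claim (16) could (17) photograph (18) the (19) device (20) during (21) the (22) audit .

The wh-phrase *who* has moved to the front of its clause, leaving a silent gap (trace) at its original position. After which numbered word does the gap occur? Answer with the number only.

15

Pre-movement form: Mateo may order Daniel to persuade Leila to claim who could photograph the device during the audit.
The filler 'who' is interpreted as the subject of the clause embedded under 'claim'. It moves to the left edge, and the trace sits right after 'claim':
The board wanted to know who Mateo may order Daniel to persuade Leila to claim ___ could photograph the device during the audit.
'claim' is word 15.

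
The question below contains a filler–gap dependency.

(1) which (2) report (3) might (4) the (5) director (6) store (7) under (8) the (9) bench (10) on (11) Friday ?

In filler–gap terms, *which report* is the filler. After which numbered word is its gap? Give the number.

Pre-movement form: The director might store which report under the bench on Friday.
'which report' is the direct object of 'store'. It moves to the left edge, and the trace sits right after 'store':
Which report might the director store ___ under the bench on Friday?
'store' is word 6.

6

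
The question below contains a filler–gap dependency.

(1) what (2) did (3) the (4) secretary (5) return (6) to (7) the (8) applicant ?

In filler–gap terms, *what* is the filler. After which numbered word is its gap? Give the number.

Underlying clause: The secretary did return what to the applicant.
'what' functions as the direct object of 'return'. Fronting leaves a gap immediately after 'return':
What did the secretary return ___ to the applicant?
'return' is word 5.

5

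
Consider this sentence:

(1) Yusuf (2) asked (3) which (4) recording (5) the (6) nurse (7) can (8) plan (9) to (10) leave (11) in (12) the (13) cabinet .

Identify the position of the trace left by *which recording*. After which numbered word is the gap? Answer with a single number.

10

Underlying clause: The nurse can plan to leave which recording in the cabinet.
The filler 'which recording' is interpreted as the direct object of 'leave'. Wh-movement fronts it, leaving a gap right after 'leave':
Yusuf asked which recording the nurse can plan to leave ___ in the cabinet.
'leave' is word 10.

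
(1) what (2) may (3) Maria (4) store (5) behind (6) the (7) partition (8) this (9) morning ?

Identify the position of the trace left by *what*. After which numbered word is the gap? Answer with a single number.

Before movement: Maria may store what behind the partition this morning.
'what' is the direct object of 'store'. Fronting leaves a gap immediately after 'store':
What may Maria store ___ behind the partition this morning?
'store' is word 4.

4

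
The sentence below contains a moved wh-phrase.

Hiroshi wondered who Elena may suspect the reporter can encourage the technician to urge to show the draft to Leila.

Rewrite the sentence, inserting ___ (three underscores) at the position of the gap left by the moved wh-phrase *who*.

Underlying clause: Elena may suspect the reporter can encourage the technician to urge who to show the draft to Leila.
'who' is the direct object of 'urge'. The gap is right after 'urge'.

Hiroshi wondered who Elena may suspect the reporter can encourage the technician to urge ___ to show the draft to Leila.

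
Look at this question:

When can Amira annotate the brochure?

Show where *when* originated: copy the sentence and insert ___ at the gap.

When can Amira annotate the brochure ___?

Before movement: Amira can annotate the brochure when.
The filler 'when' is interpreted as the temporal adjunct. The gap is right after 'brochure'.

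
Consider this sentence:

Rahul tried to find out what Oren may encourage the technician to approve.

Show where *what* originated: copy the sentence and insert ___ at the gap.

Rahul tried to find out what Oren may encourage the technician to approve ___.

Underlying clause: Oren may encourage the technician to approve what.
'what' is the direct object of 'approve'. The gap is right after 'approve'.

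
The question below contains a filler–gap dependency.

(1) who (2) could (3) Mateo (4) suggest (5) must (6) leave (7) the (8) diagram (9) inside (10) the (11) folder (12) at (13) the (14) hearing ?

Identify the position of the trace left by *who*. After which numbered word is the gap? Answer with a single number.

Underlying clause: Mateo could suggest who must leave the diagram inside the folder at the hearing.
'who' is the subject of the clause embedded under 'suggest'. Fronting leaves a gap immediately after 'suggest':
Who could Mateo suggest ___ must leave the diagram inside the folder at the hearing?
'suggest' is word 4.

4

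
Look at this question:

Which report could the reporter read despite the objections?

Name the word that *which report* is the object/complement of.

Before movement: The reporter could read which report despite the objections.
'which report' functions as the direct object of 'read'. It moves to the left edge, and the trace sits right after 'read':
Which report could the reporter read ___ despite the objections?

read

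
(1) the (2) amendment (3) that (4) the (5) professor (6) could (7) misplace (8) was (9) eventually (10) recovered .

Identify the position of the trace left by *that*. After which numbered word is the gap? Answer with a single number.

'that' is the direct object of 'misplace'. It moves to the left edge, and the trace sits right after 'misplace':
The amendment that the professor could misplace ___ was eventually recovered.
'misplace' is word 7.

7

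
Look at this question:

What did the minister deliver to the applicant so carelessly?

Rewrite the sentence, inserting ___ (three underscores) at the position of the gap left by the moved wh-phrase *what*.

What did the minister deliver ___ to the applicant so carelessly?

Before movement: The minister did deliver what to the applicant so carelessly.
'what' is the direct object of 'deliver'. The gap is right after 'deliver'.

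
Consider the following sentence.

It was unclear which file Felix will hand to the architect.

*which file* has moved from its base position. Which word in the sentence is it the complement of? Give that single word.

hand

Pre-movement form: Felix will hand which file to the architect.
'which file' functions as the direct object of 'hand'. It moves to the left edge, and the trace sits right after 'hand':
It was unclear which file Felix will hand ___ to the architect.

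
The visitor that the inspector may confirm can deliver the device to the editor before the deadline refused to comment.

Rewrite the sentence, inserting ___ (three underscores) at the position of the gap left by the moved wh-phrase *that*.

The filler 'that' is interpreted as the subject of the clause embedded under 'confirm'. The gap is right after 'confirm'.

The visitor that the inspector may confirm ___ can deliver the device to the editor before the deadline refused to comment.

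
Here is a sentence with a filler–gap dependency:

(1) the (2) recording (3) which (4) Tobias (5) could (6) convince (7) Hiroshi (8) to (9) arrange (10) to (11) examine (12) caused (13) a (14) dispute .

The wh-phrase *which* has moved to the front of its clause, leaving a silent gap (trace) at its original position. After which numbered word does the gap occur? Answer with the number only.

The filler 'which' is interpreted as the direct object of 'examine'. It moves to the left edge, and the trace sits right after 'examine':
The recording which Tobias could convince Hiroshi to arrange to examine ___ caused a dispute.
'examine' is word 11.

11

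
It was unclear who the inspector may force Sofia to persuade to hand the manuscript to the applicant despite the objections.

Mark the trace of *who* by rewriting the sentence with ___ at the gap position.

Underlying clause: The inspector may force Sofia to persuade who to hand the manuscript to the applicant despite the objections.
'who' functions as the direct object of 'persuade'. The gap is right after 'persuade'.

It was unclear who the inspector may force Sofia to persuade ___ to hand the manuscript to the applicant despite the objections.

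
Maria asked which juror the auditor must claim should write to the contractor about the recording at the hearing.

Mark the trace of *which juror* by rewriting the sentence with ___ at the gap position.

Maria asked which juror the auditor must claim ___ should write to the contractor about the recording at the hearing.

Pre-movement form: The auditor must claim which juror should write to the contractor about the recording at the hearing.
'which juror' functions as the subject of the clause embedded under 'claim'. The gap is right after 'claim'.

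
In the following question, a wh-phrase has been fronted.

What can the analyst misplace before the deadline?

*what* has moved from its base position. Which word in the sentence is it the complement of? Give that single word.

misplace

In situ: The analyst can misplace what before the deadline.
'what' is the direct object of 'misplace'. Wh-movement fronts it, leaving a gap right after 'misplace':
What can the analyst misplace ___ before the deadline?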